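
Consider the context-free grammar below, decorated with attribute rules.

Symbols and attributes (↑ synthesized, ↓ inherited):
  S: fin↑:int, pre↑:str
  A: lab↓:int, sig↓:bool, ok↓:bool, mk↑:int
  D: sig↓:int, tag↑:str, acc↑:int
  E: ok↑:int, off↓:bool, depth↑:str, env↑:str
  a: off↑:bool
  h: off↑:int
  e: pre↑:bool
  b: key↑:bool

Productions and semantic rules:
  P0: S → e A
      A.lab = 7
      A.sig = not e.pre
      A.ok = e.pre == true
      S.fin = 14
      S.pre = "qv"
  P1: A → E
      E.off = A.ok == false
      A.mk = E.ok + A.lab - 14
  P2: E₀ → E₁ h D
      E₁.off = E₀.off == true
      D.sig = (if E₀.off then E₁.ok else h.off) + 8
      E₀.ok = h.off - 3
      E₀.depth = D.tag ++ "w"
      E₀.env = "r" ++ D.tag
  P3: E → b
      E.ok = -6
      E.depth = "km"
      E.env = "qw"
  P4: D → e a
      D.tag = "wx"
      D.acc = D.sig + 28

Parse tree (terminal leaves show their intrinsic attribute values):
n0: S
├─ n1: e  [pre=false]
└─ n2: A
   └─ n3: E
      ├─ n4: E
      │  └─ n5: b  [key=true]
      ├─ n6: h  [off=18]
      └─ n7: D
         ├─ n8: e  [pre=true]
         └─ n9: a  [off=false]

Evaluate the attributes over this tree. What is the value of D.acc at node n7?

1. n1.pre = false  [terminal]
2. n2.lab = 7  [7]
3. n2.sig = true  [not e.pre]
4. n2.ok = false  [e.pre == true]
5. n3.off = true  [A.ok == false]
6. n4.off = true  [E₀.off == true]
7. n5.key = true  [terminal]
8. n4.ok = -6  [-6]
9. n4.depth = "km"  ["km"]
10. n4.env = "qw"  ["qw"]
11. n6.off = 18  [terminal]
12. n7.sig = 2  [(if E₀.off then E₁.ok else h.off) + 8]
13. n8.pre = true  [terminal]
14. n9.off = false  [terminal]
15. n7.tag = "wx"  ["wx"]
16. n7.acc = 30  [D.sig + 28]
17. n3.ok = 15  [h.off - 3]
18. n3.depth = "wxw"  [D.tag ++ "w"]
19. n3.env = "rwx"  ["r" ++ D.tag]
20. n2.mk = 8  [E.ok + A.lab - 14]
21. n0.fin = 14  [14]
22. n0.pre = "qv"  ["qv"]

30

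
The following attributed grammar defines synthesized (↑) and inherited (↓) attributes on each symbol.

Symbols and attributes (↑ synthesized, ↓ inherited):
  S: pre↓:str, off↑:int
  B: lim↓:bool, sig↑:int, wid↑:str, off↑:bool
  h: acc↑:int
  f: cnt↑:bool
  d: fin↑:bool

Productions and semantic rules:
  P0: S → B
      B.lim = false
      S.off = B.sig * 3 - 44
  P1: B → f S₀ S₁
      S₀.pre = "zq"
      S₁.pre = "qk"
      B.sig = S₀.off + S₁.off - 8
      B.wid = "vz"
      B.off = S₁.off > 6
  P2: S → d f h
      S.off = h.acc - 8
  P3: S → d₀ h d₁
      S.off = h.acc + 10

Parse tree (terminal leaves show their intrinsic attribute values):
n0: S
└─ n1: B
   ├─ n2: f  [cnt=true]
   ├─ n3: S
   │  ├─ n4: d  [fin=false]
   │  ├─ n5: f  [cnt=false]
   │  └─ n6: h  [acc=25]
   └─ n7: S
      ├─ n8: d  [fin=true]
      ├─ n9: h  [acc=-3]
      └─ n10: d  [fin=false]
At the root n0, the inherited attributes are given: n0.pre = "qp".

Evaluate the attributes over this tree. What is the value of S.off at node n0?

1. n0.pre = "qp"  [given at root]
2. n1.lim = false  [false]
3. n2.cnt = true  [terminal]
4. n3.pre = "zq"  ["zq"]
5. n4.fin = false  [terminal]
6. n5.cnt = false  [terminal]
7. n6.acc = 25  [terminal]
8. n3.off = 17  [h.acc - 8]
9. n7.pre = "qk"  ["qk"]
10. n8.fin = true  [terminal]
11. n9.acc = -3  [terminal]
12. n10.fin = false  [terminal]
13. n7.off = 7  [h.acc + 10]
14. n1.sig = 16  [S₀.off + S₁.off - 8]
15. n1.wid = "vz"  ["vz"]
16. n1.off = true  [S₁.off > 6]
17. n0.off = 4  [B.sig * 3 - 44]

4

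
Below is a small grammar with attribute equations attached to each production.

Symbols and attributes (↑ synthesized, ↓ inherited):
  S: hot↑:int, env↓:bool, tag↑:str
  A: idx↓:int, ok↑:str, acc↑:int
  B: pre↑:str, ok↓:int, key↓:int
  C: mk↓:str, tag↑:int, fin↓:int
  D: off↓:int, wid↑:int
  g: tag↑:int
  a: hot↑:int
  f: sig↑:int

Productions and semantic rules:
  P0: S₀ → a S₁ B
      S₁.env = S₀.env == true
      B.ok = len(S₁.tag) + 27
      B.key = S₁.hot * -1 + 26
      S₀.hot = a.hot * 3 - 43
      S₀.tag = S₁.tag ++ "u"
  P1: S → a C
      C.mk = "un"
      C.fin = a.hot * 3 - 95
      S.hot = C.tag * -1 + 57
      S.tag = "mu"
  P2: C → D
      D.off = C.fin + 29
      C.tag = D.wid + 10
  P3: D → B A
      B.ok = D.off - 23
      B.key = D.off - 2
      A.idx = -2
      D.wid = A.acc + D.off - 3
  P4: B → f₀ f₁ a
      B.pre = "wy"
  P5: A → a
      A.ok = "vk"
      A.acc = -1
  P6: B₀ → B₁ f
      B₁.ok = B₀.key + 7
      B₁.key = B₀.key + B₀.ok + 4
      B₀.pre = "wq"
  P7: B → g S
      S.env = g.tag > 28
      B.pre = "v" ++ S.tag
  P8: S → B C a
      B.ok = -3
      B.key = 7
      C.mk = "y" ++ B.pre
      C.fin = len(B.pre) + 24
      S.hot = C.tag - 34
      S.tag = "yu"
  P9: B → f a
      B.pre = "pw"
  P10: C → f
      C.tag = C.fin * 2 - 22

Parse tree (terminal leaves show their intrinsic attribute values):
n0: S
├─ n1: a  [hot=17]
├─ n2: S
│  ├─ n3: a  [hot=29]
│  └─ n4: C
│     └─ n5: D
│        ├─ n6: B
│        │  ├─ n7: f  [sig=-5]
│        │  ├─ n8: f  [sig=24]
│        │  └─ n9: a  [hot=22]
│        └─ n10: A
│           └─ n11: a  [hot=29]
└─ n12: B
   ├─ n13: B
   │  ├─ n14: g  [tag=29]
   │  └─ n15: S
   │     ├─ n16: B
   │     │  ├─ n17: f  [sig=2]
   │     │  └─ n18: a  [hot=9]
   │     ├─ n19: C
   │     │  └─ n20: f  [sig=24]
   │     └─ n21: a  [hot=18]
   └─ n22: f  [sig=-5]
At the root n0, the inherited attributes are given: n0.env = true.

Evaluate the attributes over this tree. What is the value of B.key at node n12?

-4

1. n0.env = true  [given at root]
2. n1.hot = 17  [terminal]
3. n2.env = true  [S₀.env == true]
4. n3.hot = 29  [terminal]
5. n4.mk = "un"  ["un"]
6. n4.fin = -8  [a.hot * 3 - 95]
7. n5.off = 21  [C.fin + 29]
8. n6.ok = -2  [D.off - 23]
9. n6.key = 19  [D.off - 2]
10. n7.sig = -5  [terminal]
11. n8.sig = 24  [terminal]
12. n9.hot = 22  [terminal]
13. n6.pre = "wy"  ["wy"]
14. n10.idx = -2  [-2]
15. n11.hot = 29  [terminal]
16. n10.ok = "vk"  ["vk"]
17. n10.acc = -1  [-1]
18. n5.wid = 17  [A.acc + D.off - 3]
19. n4.tag = 27  [D.wid + 10]
20. n2.hot = 30  [C.tag * -1 + 57]
21. n2.tag = "mu"  ["mu"]
22. n12.ok = 29  [len(S₁.tag) + 27]
23. n12.key = -4  [S₁.hot * -1 + 26]
24. n13.ok = 3  [B₀.key + 7]
25. n13.key = 29  [B₀.key + B₀.ok + 4]
26. n14.tag = 29  [terminal]
27. n15.env = true  [g.tag > 28]
28. n16.ok = -3  [-3]
29. n16.key = 7  [7]
30. n17.sig = 2  [terminal]
31. n18.hot = 9  [terminal]
32. n16.pre = "pw"  ["pw"]
33. n19.mk = "ypw"  ["y" ++ B.pre]
34. n19.fin = 26  [len(B.pre) + 24]
35. n20.sig = 24  [terminal]
36. n19.tag = 30  [C.fin * 2 - 22]
37. n21.hot = 18  [terminal]
38. n15.hot = -4  [C.tag - 34]
39. n15.tag = "yu"  ["yu"]
40. n13.pre = "vyu"  ["v" ++ S.tag]
41. n22.sig = -5  [terminal]
42. n12.pre = "wq"  ["wq"]
43. n0.hot = 8  [a.hot * 3 - 43]
44. n0.tag = "muu"  [S₁.tag ++ "u"]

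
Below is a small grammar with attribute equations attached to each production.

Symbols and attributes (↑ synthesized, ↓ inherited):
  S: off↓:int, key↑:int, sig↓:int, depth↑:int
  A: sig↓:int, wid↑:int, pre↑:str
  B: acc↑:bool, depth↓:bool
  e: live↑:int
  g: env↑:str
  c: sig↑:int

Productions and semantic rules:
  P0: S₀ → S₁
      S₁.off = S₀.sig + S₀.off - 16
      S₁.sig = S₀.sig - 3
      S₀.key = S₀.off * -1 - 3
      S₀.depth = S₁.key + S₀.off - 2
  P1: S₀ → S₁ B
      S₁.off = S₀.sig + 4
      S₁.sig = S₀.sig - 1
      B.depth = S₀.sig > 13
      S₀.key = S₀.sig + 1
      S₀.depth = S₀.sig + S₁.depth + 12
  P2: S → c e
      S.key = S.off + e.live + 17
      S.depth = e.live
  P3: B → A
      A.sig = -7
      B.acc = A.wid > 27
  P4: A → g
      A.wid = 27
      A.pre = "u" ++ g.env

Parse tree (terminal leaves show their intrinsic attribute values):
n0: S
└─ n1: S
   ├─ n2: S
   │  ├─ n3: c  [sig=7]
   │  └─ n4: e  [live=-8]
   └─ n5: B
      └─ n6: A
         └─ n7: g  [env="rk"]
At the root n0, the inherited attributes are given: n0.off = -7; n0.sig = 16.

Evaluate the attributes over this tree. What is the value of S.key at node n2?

26

1. n0.off = -7  [given at root]
2. n0.sig = 16  [given at root]
3. n1.off = -7  [S₀.sig + S₀.off - 16]
4. n1.sig = 13  [S₀.sig - 3]
5. n2.off = 17  [S₀.sig + 4]
6. n2.sig = 12  [S₀.sig - 1]
7. n3.sig = 7  [terminal]
8. n4.live = -8  [terminal]
9. n2.key = 26  [S.off + e.live + 17]
10. n2.depth = -8  [e.live]
11. n5.depth = false  [S₀.sig > 13]
12. n6.sig = -7  [-7]
13. n7.env = "rk"  [terminal]
14. n6.wid = 27  [27]
15. n6.pre = "urk"  ["u" ++ g.env]
16. n5.acc = false  [A.wid > 27]
17. n1.key = 14  [S₀.sig + 1]
18. n1.depth = 17  [S₀.sig + S₁.depth + 12]
19. n0.key = 4  [S₀.off * -1 - 3]
20. n0.depth = 5  [S₁.key + S₀.off - 2]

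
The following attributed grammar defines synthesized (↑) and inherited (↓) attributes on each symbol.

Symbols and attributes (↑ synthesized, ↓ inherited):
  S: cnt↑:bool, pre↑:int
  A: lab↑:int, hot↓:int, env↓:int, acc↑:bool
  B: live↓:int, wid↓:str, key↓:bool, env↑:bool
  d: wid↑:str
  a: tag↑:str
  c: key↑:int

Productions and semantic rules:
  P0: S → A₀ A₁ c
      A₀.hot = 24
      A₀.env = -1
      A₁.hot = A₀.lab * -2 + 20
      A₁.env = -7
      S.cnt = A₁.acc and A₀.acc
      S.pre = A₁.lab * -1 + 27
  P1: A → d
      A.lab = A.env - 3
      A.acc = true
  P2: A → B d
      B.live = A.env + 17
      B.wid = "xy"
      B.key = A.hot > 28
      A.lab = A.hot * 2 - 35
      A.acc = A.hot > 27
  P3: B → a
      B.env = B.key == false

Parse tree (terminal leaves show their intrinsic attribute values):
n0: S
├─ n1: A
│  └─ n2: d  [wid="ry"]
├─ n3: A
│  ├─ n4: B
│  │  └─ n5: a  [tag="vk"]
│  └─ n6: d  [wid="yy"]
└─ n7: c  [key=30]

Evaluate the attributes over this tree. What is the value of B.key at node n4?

false

1. n1.hot = 24  [24]
2. n1.env = -1  [-1]
3. n2.wid = "ry"  [terminal]
4. n1.lab = -4  [A.env - 3]
5. n1.acc = true  [true]
6. n3.hot = 28  [A₀.lab * -2 + 20]
7. n3.env = -7  [-7]
8. n4.live = 10  [A.env + 17]
9. n4.wid = "xy"  ["xy"]
10. n4.key = false  [A.hot > 28]
11. n5.tag = "vk"  [terminal]
12. n4.env = true  [B.key == false]
13. n6.wid = "yy"  [terminal]
14. n3.lab = 21  [A.hot * 2 - 35]
15. n3.acc = true  [A.hot > 27]
16. n7.key = 30  [terminal]
17. n0.cnt = true  [A₁.acc and A₀.acc]
18. n0.pre = 6  [A₁.lab * -1 + 27]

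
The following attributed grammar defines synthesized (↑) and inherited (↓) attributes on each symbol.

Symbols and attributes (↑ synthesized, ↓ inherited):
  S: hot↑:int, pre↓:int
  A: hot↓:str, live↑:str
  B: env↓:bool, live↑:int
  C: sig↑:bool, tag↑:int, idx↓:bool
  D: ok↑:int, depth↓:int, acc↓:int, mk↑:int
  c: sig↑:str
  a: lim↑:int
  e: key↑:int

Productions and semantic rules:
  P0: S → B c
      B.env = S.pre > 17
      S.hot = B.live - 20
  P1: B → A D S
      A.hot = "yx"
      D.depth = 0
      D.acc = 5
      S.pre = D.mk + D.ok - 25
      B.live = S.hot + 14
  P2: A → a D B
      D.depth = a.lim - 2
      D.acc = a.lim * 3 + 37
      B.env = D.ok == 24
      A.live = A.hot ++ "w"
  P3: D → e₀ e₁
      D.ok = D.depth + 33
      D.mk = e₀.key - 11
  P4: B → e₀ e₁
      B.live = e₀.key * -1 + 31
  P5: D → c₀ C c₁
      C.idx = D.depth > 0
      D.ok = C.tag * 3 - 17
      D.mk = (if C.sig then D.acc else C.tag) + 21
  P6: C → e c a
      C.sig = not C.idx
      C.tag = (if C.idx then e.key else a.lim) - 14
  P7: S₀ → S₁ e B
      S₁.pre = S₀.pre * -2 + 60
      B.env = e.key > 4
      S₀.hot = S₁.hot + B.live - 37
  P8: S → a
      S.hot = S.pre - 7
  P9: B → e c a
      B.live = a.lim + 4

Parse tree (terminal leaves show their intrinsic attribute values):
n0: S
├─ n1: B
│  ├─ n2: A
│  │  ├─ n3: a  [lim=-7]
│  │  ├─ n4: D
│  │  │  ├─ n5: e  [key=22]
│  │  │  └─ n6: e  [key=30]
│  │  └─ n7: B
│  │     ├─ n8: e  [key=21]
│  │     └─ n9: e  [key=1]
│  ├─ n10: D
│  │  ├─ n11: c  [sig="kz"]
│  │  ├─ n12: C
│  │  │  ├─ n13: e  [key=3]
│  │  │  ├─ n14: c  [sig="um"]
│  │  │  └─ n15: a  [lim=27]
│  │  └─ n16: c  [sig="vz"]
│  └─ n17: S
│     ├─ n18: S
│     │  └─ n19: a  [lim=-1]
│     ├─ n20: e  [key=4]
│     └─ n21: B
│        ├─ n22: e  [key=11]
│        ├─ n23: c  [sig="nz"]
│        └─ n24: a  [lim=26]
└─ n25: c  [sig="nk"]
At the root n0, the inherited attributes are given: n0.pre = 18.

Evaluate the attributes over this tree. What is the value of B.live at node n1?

1. n0.pre = 18  [given at root]
2. n1.env = true  [S.pre > 17]
3. n2.hot = "yx"  ["yx"]
4. n3.lim = -7  [terminal]
5. n4.depth = -9  [a.lim - 2]
6. n4.acc = 16  [a.lim * 3 + 37]
7. n5.key = 22  [terminal]
8. n6.key = 30  [terminal]
9. n4.ok = 24  [D.depth + 33]
10. n4.mk = 11  [e₀.key - 11]
11. n7.env = true  [D.ok == 24]
12. n8.key = 21  [terminal]
13. n9.key = 1  [terminal]
14. n7.live = 10  [e₀.key * -1 + 31]
15. n2.live = "yxw"  [A.hot ++ "w"]
16. n10.depth = 0  [0]
17. n10.acc = 5  [5]
18. n11.sig = "kz"  [terminal]
19. n12.idx = false  [D.depth > 0]
20. n13.key = 3  [terminal]
21. n14.sig = "um"  [terminal]
22. n15.lim = 27  [terminal]
23. n12.sig = true  [not C.idx]
24. n12.tag = 13  [(if C.idx then e.key else a.lim) - 14]
25. n16.sig = "vz"  [terminal]
26. n10.ok = 22  [C.tag * 3 - 17]
27. n10.mk = 26  [(if C.sig then D.acc else C.tag) + 21]
28. n17.pre = 23  [D.mk + D.ok - 25]
29. n18.pre = 14  [S₀.pre * -2 + 60]
30. n19.lim = -1  [terminal]
31. n18.hot = 7  [S.pre - 7]
32. n20.key = 4  [terminal]
33. n21.env = false  [e.key > 4]
34. n22.key = 11  [terminal]
35. n23.sig = "nz"  [terminal]
36. n24.lim = 26  [terminal]
37. n21.live = 30  [a.lim + 4]
38. n17.hot = 0  [S₁.hot + B.live - 37]
39. n1.live = 14  [S.hot + 14]
40. n25.sig = "nk"  [terminal]
41. n0.hot = -6  [B.live - 20]

14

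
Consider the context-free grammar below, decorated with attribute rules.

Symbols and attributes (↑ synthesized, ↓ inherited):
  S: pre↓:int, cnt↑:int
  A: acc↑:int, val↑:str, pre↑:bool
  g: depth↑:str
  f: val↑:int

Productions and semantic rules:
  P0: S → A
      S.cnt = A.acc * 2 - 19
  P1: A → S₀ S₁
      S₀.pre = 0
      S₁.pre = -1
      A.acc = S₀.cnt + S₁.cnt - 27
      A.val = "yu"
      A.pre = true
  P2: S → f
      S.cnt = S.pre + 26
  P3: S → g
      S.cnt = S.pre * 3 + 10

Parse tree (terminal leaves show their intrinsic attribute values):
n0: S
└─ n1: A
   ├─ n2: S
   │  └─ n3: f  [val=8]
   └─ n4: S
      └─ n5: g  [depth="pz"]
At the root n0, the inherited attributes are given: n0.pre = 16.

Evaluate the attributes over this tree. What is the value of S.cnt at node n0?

-7

1. n0.pre = 16  [given at root]
2. n2.pre = 0  [0]
3. n3.val = 8  [terminal]
4. n2.cnt = 26  [S.pre + 26]
5. n4.pre = -1  [-1]
6. n5.depth = "pz"  [terminal]
7. n4.cnt = 7  [S.pre * 3 + 10]
8. n1.acc = 6  [S₀.cnt + S₁.cnt - 27]
9. n1.val = "yu"  ["yu"]
10. n1.pre = true  [true]
11. n0.cnt = -7  [A.acc * 2 - 19]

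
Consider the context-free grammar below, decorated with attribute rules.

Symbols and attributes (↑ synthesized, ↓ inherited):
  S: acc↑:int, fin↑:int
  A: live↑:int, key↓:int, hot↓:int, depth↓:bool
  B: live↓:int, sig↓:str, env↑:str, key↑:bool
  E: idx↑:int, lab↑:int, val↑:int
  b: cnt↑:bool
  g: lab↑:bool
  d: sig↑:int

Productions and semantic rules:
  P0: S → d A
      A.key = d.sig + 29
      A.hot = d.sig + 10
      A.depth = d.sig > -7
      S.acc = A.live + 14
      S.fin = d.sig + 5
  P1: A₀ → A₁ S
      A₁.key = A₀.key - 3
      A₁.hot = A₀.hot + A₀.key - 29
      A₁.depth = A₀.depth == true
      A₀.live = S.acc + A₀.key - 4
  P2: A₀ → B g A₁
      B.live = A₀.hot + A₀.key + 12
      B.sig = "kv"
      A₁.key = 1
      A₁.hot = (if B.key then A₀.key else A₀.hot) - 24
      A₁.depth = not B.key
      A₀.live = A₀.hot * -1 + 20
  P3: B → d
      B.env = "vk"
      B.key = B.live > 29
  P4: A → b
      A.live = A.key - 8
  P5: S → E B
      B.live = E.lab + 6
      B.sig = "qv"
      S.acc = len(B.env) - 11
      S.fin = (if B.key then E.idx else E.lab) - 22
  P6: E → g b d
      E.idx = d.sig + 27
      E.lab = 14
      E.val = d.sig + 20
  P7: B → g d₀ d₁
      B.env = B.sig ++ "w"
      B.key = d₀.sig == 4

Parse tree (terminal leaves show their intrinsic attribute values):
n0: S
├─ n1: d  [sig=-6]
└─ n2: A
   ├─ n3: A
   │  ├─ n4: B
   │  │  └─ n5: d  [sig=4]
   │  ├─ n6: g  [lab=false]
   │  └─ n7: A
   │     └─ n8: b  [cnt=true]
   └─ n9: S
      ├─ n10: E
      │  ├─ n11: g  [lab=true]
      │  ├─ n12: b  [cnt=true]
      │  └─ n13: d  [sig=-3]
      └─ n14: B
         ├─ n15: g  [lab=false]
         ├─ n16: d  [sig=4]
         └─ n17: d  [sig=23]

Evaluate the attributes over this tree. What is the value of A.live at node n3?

1. n1.sig = -6  [terminal]
2. n2.key = 23  [d.sig + 29]
3. n2.hot = 4  [d.sig + 10]
4. n2.depth = true  [d.sig > -7]
5. n3.key = 20  [A₀.key - 3]
6. n3.hot = -2  [A₀.hot + A₀.key - 29]
7. n3.depth = true  [A₀.depth == true]
8. n4.live = 30  [A₀.hot + A₀.key + 12]
9. n4.sig = "kv"  ["kv"]
10. n5.sig = 4  [terminal]
11. n4.env = "vk"  ["vk"]
12. n4.key = true  [B.live > 29]
13. n6.lab = false  [terminal]
14. n7.key = 1  [1]
15. n7.hot = -4  [(if B.key then A₀.key else A₀.hot) - 24]
16. n7.depth = false  [not B.key]
17. n8.cnt = true  [terminal]
18. n7.live = -7  [A.key - 8]
19. n3.live = 22  [A₀.hot * -1 + 20]
20. n11.lab = true  [terminal]
21. n12.cnt = true  [terminal]
22. n13.sig = -3  [terminal]
23. n10.idx = 24  [d.sig + 27]
24. n10.lab = 14  [14]
25. n10.val = 17  [d.sig + 20]
26. n14.live = 20  [E.lab + 6]
27. n14.sig = "qv"  ["qv"]
28. n15.lab = false  [terminal]
29. n16.sig = 4  [terminal]
30. n17.sig = 23  [terminal]
31. n14.env = "qvw"  [B.sig ++ "w"]
32. n14.key = true  [d₀.sig == 4]
33. n9.acc = -8  [len(B.env) - 11]
34. n9.fin = 2  [(if B.key then E.idx else E.lab) - 22]
35. n2.live = 11  [S.acc + A₀.key - 4]
36. n0.acc = 25  [A.live + 14]
37. n0.fin = -1  [d.sig + 5]

22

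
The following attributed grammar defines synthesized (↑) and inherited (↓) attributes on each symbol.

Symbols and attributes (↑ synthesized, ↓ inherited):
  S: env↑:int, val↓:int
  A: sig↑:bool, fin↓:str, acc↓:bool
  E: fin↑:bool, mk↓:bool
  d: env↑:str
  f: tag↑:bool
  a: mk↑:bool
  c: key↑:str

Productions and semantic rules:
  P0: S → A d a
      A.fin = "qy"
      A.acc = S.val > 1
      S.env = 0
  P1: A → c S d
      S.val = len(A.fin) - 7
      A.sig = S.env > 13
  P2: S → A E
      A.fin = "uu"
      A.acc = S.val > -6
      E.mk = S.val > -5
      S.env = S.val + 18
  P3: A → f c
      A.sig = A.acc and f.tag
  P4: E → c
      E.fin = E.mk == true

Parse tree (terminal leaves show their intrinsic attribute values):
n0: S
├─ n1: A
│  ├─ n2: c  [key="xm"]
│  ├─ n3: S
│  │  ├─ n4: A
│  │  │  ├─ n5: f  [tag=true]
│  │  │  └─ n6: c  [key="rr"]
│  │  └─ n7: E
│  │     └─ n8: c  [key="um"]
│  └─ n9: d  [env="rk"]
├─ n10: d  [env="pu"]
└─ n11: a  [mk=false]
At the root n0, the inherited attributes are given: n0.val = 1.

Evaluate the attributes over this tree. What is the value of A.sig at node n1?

false

1. n0.val = 1  [given at root]
2. n1.fin = "qy"  ["qy"]
3. n1.acc = false  [S.val > 1]
4. n2.key = "xm"  [terminal]
5. n3.val = -5  [len(A.fin) - 7]
6. n4.fin = "uu"  ["uu"]
7. n4.acc = true  [S.val > -6]
8. n5.tag = true  [terminal]
9. n6.key = "rr"  [terminal]
10. n4.sig = true  [A.acc and f.tag]
11. n7.mk = false  [S.val > -5]
12. n8.key = "um"  [terminal]
13. n7.fin = false  [E.mk == true]
14. n3.env = 13  [S.val + 18]
15. n9.env = "rk"  [terminal]
16. n1.sig = false  [S.env > 13]
17. n10.env = "pu"  [terminal]
18. n11.mk = false  [terminal]
19. n0.env = 0  [0]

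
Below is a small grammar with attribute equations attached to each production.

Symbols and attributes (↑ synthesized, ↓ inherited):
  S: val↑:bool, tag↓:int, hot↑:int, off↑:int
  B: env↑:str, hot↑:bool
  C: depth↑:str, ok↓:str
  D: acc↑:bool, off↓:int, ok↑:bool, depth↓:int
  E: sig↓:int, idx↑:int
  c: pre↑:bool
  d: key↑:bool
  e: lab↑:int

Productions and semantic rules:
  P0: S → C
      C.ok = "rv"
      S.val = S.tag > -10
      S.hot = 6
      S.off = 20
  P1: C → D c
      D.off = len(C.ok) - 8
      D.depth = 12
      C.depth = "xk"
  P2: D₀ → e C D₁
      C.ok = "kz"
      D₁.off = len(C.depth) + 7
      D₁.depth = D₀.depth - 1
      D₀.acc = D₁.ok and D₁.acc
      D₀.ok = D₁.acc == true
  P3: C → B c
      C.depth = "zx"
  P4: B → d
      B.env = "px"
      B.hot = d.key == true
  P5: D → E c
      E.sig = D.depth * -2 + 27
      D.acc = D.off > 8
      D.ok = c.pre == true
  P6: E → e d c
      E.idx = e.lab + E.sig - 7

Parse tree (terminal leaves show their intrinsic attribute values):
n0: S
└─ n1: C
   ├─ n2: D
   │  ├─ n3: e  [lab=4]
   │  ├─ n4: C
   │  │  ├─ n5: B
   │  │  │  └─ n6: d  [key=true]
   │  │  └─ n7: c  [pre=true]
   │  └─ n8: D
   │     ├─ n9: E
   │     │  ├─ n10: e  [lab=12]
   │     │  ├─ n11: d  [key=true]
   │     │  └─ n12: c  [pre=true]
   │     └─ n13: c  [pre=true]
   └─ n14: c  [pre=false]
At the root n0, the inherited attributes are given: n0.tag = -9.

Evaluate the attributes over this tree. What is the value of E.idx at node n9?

10

1. n0.tag = -9  [given at root]
2. n1.ok = "rv"  ["rv"]
3. n2.off = -6  [len(C.ok) - 8]
4. n2.depth = 12  [12]
5. n3.lab = 4  [terminal]
6. n4.ok = "kz"  ["kz"]
7. n6.key = true  [terminal]
8. n5.env = "px"  ["px"]
9. n5.hot = true  [d.key == true]
10. n7.pre = true  [terminal]
11. n4.depth = "zx"  ["zx"]
12. n8.off = 9  [len(C.depth) + 7]
13. n8.depth = 11  [D₀.depth - 1]
14. n9.sig = 5  [D.depth * -2 + 27]
15. n10.lab = 12  [terminal]
16. n11.key = true  [terminal]
17. n12.pre = true  [terminal]
18. n9.idx = 10  [e.lab + E.sig - 7]
19. n13.pre = true  [terminal]
20. n8.acc = true  [D.off > 8]
21. n8.ok = true  [c.pre == true]
22. n2.acc = true  [D₁.ok and D₁.acc]
23. n2.ok = true  [D₁.acc == true]
24. n14.pre = false  [terminal]
25. n1.depth = "xk"  ["xk"]
26. n0.val = true  [S.tag > -10]
27. n0.hot = 6  [6]
28. n0.off = 20  [20]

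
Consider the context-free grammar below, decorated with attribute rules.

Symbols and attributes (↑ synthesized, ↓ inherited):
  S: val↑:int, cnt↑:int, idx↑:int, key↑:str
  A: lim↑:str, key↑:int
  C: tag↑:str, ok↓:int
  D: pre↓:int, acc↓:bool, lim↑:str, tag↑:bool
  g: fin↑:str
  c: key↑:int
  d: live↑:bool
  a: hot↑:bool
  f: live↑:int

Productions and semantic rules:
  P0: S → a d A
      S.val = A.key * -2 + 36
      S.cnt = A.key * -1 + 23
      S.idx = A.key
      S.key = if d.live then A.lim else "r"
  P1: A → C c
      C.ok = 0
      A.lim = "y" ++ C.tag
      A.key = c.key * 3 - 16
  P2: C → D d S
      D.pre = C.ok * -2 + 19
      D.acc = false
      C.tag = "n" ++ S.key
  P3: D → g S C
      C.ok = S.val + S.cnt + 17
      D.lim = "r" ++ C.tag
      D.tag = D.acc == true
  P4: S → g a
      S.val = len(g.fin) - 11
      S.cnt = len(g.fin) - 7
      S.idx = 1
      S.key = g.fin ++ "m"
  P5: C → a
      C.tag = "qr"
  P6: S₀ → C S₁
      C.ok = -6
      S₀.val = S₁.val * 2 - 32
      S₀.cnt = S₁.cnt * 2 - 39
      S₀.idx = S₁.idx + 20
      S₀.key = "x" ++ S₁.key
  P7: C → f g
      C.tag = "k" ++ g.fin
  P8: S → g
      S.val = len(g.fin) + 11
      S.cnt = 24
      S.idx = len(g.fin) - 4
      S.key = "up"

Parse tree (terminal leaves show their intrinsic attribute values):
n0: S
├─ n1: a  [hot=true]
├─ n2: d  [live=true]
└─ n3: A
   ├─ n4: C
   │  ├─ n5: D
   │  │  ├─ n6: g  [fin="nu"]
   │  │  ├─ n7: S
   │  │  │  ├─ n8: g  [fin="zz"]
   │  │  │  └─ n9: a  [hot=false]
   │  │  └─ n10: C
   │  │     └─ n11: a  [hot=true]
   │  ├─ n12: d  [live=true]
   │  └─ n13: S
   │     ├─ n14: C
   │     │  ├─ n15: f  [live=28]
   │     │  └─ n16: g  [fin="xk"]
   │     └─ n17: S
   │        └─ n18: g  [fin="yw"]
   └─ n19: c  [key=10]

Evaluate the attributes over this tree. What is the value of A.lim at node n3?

"ynxup"

1. n1.hot = true  [terminal]
2. n2.live = true  [terminal]
3. n4.ok = 0  [0]
4. n5.pre = 19  [C.ok * -2 + 19]
5. n5.acc = false  [false]
6. n6.fin = "nu"  [terminal]
7. n8.fin = "zz"  [terminal]
8. n9.hot = false  [terminal]
9. n7.val = -9  [len(g.fin) - 11]
10. n7.cnt = -5  [len(g.fin) - 7]
11. n7.idx = 1  [1]
12. n7.key = "zzm"  [g.fin ++ "m"]
13. n10.ok = 3  [S.val + S.cnt + 17]
14. n11.hot = true  [terminal]
15. n10.tag = "qr"  ["qr"]
16. n5.lim = "rqr"  ["r" ++ C.tag]
17. n5.tag = false  [D.acc == true]
18. n12.live = true  [terminal]
19. n14.ok = -6  [-6]
20. n15.live = 28  [terminal]
21. n16.fin = "xk"  [terminal]
22. n14.tag = "kxk"  ["k" ++ g.fin]
23. n18.fin = "yw"  [terminal]
24. n17.val = 13  [len(g.fin) + 11]
25. n17.cnt = 24  [24]
26. n17.idx = -2  [len(g.fin) - 4]
27. n17.key = "up"  ["up"]
28. n13.val = -6  [S₁.val * 2 - 32]
29. n13.cnt = 9  [S₁.cnt * 2 - 39]
30. n13.idx = 18  [S₁.idx + 20]
31. n13.key = "xup"  ["x" ++ S₁.key]
32. n4.tag = "nxup"  ["n" ++ S.key]
33. n19.key = 10  [terminal]
34. n3.lim = "ynxup"  ["y" ++ C.tag]
35. n3.key = 14  [c.key * 3 - 16]
36. n0.val = 8  [A.key * -2 + 36]
37. n0.cnt = 9  [A.key * -1 + 23]
38. n0.idx = 14  [A.key]
39. n0.key = "ynxup"  [if d.live then A.lim else "r"]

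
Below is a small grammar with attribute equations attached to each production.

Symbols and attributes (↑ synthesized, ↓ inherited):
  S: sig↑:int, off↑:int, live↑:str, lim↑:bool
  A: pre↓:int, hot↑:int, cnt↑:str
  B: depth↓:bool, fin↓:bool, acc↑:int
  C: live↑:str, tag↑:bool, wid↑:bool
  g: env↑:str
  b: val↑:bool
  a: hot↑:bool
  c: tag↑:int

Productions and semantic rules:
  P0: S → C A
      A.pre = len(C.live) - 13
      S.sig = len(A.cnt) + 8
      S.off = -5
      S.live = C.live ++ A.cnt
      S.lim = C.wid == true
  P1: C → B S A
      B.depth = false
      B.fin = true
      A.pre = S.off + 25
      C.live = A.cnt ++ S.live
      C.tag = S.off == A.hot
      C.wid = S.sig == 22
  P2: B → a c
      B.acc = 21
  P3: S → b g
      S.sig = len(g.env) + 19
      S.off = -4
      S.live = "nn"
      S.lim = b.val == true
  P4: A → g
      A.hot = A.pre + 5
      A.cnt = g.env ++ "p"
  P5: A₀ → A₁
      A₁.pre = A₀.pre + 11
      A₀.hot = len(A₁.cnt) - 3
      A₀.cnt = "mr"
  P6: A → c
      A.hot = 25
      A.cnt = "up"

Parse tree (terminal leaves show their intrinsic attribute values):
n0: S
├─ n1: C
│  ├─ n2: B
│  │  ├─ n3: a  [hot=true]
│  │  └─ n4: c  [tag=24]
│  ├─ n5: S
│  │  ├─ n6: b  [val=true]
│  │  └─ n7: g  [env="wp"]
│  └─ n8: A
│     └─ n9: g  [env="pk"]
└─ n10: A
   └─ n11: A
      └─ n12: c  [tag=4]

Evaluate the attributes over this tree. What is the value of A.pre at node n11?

3

1. n2.depth = false  [false]
2. n2.fin = true  [true]
3. n3.hot = true  [terminal]
4. n4.tag = 24  [terminal]
5. n2.acc = 21  [21]
6. n6.val = true  [terminal]
7. n7.env = "wp"  [terminal]
8. n5.sig = 21  [len(g.env) + 19]
9. n5.off = -4  [-4]
10. n5.live = "nn"  ["nn"]
11. n5.lim = true  [b.val == true]
12. n8.pre = 21  [S.off + 25]
13. n9.env = "pk"  [terminal]
14. n8.hot = 26  [A.pre + 5]
15. n8.cnt = "pkp"  [g.env ++ "p"]
16. n1.live = "pkpnn"  [A.cnt ++ S.live]
17. n1.tag = false  [S.off == A.hot]
18. n1.wid = false  [S.sig == 22]
19. n10.pre = -8  [len(C.live) - 13]
20. n11.pre = 3  [A₀.pre + 11]
21. n12.tag = 4  [terminal]
22. n11.hot = 25  [25]
23. n11.cnt = "up"  ["up"]
24. n10.hot = -1  [len(A₁.cnt) - 3]
25. n10.cnt = "mr"  ["mr"]
26. n0.sig = 10  [len(A.cnt) + 8]
27. n0.off = -5  [-5]
28. n0.live = "pkpnnmr"  [C.live ++ A.cnt]
29. n0.lim = false  [C.wid == true]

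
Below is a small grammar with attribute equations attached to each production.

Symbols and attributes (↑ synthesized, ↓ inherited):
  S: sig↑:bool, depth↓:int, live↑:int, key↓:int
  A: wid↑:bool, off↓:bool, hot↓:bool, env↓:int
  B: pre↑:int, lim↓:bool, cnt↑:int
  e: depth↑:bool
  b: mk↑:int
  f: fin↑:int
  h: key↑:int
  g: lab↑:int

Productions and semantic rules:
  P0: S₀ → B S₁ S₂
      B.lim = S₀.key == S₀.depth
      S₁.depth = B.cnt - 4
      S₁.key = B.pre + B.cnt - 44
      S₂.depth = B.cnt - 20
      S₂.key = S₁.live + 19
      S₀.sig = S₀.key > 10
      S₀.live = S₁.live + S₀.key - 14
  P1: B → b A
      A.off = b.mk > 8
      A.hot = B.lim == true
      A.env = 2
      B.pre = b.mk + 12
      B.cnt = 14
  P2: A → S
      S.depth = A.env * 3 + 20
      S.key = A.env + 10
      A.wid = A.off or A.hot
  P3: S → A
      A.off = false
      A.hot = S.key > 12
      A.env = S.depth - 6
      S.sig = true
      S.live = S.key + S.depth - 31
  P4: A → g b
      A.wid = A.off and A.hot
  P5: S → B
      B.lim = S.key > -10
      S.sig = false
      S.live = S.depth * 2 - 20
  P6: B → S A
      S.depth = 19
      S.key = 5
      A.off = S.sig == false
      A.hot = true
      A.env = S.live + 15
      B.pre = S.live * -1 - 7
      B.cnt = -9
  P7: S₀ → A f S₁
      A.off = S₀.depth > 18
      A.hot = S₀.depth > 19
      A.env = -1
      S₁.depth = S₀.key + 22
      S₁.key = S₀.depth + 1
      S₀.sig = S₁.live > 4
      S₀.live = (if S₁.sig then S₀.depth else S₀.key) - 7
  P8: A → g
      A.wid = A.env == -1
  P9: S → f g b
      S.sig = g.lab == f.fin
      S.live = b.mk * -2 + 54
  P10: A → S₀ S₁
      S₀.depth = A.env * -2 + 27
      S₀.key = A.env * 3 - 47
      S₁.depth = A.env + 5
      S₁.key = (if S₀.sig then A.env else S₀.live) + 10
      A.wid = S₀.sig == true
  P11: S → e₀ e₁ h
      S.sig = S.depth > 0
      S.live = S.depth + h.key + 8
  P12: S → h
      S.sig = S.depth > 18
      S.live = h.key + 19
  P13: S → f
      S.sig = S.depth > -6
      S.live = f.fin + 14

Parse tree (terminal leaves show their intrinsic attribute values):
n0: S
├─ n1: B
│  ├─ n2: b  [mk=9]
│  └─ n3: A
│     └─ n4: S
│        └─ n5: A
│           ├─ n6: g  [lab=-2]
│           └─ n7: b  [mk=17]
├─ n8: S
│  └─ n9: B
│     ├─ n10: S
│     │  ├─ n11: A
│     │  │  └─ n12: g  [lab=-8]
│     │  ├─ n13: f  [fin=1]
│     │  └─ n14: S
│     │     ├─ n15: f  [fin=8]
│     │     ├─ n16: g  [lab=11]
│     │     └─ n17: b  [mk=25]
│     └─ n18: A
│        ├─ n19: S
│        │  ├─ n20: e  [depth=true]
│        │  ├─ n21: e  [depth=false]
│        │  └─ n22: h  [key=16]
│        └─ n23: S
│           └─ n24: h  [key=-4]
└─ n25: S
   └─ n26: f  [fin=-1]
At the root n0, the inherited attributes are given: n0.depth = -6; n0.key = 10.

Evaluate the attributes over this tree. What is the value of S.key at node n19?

-8

1. n0.depth = -6  [given at root]
2. n0.key = 10  [given at root]
3. n1.lim = false  [S₀.key == S₀.depth]
4. n2.mk = 9  [terminal]
5. n3.off = true  [b.mk > 8]
6. n3.hot = false  [B.lim == true]
7. n3.env = 2  [2]
8. n4.depth = 26  [A.env * 3 + 20]
9. n4.key = 12  [A.env + 10]
10. n5.off = false  [false]
11. n5.hot = false  [S.key > 12]
12. n5.env = 20  [S.depth - 6]
13. n6.lab = -2  [terminal]
14. n7.mk = 17  [terminal]
15. n5.wid = false  [A.off and A.hot]
16. n4.sig = true  [true]
17. n4.live = 7  [S.key + S.depth - 31]
18. n3.wid = true  [A.off or A.hot]
19. n1.pre = 21  [b.mk + 12]
20. n1.cnt = 14  [14]
21. n8.depth = 10  [B.cnt - 4]
22. n8.key = -9  [B.pre + B.cnt - 44]
23. n9.lim = true  [S.key > -10]
24. n10.depth = 19  [19]
25. n10.key = 5  [5]
26. n11.off = true  [S₀.depth > 18]
27. n11.hot = false  [S₀.depth > 19]
28. n11.env = -1  [-1]
29. n12.lab = -8  [terminal]
30. n11.wid = true  [A.env == -1]
31. n13.fin = 1  [terminal]
32. n14.depth = 27  [S₀.key + 22]
33. n14.key = 20  [S₀.depth + 1]
34. n15.fin = 8  [terminal]
35. n16.lab = 11  [terminal]
36. n17.mk = 25  [terminal]
37. n14.sig = false  [g.lab == f.fin]
38. n14.live = 4  [b.mk * -2 + 54]
39. n10.sig = false  [S₁.live > 4]
40. n10.live = -2  [(if S₁.sig then S₀.depth else S₀.key) - 7]
41. n18.off = true  [S.sig == false]
42. n18.hot = true  [true]
43. n18.env = 13  [S.live + 15]
44. n19.depth = 1  [A.env * -2 + 27]
45. n19.key = -8  [A.env * 3 - 47]
46. n20.depth = true  [terminal]
47. n21.depth = false  [terminal]
48. n22.key = 16  [terminal]
49. n19.sig = true  [S.depth > 0]
50. n19.live = 25  [S.depth + h.key + 8]
51. n23.depth = 18  [A.env + 5]
52. n23.key = 23  [(if S₀.sig then A.env else S₀.live) + 10]
53. n24.key = -4  [terminal]
54. n23.sig = false  [S.depth > 18]
55. n23.live = 15  [h.key + 19]
56. n18.wid = true  [S₀.sig == true]
57. n9.pre = -5  [S.live * -1 - 7]
58. n9.cnt = -9  [-9]
59. n8.sig = false  [false]
60. n8.live = 0  [S.depth * 2 - 20]
61. n25.depth = -6  [B.cnt - 20]
62. n25.key = 19  [S₁.live + 19]
63. n26.fin = -1  [terminal]
64. n25.sig = false  [S.depth > -6]
65. n25.live = 13  [f.fin + 14]
66. n0.sig = false  [S₀.key > 10]
67. n0.live = -4  [S₁.live + S₀.key - 14]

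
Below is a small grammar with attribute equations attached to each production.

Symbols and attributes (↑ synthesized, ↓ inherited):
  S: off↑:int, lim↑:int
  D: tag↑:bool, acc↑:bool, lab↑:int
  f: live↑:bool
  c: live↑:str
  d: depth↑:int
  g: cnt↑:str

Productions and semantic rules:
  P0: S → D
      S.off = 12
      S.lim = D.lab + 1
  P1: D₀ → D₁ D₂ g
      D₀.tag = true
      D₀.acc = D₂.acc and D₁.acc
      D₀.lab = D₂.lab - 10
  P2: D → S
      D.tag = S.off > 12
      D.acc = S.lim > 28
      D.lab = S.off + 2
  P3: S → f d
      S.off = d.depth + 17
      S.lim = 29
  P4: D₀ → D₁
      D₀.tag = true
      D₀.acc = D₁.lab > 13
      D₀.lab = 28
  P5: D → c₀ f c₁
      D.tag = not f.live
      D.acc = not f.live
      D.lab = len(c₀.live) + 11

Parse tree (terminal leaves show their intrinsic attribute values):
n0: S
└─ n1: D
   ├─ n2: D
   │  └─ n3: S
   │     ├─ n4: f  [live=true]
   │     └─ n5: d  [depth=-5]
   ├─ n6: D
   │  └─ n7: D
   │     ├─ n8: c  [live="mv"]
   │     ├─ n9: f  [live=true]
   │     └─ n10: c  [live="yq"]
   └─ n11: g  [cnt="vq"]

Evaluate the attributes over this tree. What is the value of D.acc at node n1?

1. n4.live = true  [terminal]
2. n5.depth = -5  [terminal]
3. n3.off = 12  [d.depth + 17]
4. n3.lim = 29  [29]
5. n2.tag = false  [S.off > 12]
6. n2.acc = true  [S.lim > 28]
7. n2.lab = 14  [S.off + 2]
8. n8.live = "mv"  [terminal]
9. n9.live = true  [terminal]
10. n10.live = "yq"  [terminal]
11. n7.tag = false  [not f.live]
12. n7.acc = false  [not f.live]
13. n7.lab = 13  [len(c₀.live) + 11]
14. n6.tag = true  [true]
15. n6.acc = false  [D₁.lab > 13]
16. n6.lab = 28  [28]
17. n11.cnt = "vq"  [terminal]
18. n1.tag = true  [true]
19. n1.acc = false  [D₂.acc and D₁.acc]
20. n1.lab = 18  [D₂.lab - 10]
21. n0.off = 12  [12]
22. n0.lim = 19  [D.lab + 1]

false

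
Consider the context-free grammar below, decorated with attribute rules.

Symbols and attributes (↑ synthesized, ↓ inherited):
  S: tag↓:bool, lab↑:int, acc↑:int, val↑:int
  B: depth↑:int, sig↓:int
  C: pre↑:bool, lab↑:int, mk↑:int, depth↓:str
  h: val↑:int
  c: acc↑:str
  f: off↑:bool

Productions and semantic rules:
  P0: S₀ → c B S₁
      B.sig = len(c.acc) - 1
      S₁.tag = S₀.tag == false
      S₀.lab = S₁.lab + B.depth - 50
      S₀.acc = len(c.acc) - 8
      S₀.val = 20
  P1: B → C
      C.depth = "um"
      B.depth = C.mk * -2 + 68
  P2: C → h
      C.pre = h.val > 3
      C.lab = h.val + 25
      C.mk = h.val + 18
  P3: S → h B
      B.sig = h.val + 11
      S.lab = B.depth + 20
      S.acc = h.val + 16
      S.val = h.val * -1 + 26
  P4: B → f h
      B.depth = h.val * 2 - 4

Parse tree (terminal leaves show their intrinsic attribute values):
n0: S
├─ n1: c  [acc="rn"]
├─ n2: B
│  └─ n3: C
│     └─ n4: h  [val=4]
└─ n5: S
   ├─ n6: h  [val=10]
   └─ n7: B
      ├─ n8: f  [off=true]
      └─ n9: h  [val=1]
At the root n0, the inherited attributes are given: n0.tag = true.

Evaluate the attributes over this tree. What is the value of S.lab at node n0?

-8

1. n0.tag = true  [given at root]
2. n1.acc = "rn"  [terminal]
3. n2.sig = 1  [len(c.acc) - 1]
4. n3.depth = "um"  ["um"]
5. n4.val = 4  [terminal]
6. n3.pre = true  [h.val > 3]
7. n3.lab = 29  [h.val + 25]
8. n3.mk = 22  [h.val + 18]
9. n2.depth = 24  [C.mk * -2 + 68]
10. n5.tag = false  [S₀.tag == false]
11. n6.val = 10  [terminal]
12. n7.sig = 21  [h.val + 11]
13. n8.off = true  [terminal]
14. n9.val = 1  [terminal]
15. n7.depth = -2  [h.val * 2 - 4]
16. n5.lab = 18  [B.depth + 20]
17. n5.acc = 26  [h.val + 16]
18. n5.val = 16  [h.val * -1 + 26]
19. n0.lab = -8  [S₁.lab + B.depth - 50]
20. n0.acc = -6  [len(c.acc) - 8]
21. n0.val = 20  [20]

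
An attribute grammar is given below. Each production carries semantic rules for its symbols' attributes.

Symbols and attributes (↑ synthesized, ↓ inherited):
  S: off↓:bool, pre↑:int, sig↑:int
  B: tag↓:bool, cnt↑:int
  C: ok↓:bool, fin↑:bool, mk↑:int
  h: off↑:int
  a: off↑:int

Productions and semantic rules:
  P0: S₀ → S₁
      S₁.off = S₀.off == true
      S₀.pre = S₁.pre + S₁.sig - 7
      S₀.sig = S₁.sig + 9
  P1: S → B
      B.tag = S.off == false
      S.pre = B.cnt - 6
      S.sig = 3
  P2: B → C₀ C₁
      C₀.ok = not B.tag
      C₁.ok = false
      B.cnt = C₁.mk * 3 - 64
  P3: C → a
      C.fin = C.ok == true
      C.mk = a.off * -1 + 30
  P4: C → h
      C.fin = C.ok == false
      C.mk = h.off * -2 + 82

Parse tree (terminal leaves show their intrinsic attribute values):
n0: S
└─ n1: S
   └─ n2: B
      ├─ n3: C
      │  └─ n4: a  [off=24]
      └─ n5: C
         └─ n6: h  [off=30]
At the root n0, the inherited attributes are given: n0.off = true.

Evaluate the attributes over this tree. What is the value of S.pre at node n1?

1. n0.off = true  [given at root]
2. n1.off = true  [S₀.off == true]
3. n2.tag = false  [S.off == false]
4. n3.ok = true  [not B.tag]
5. n4.off = 24  [terminal]
6. n3.fin = true  [C.ok == true]
7. n3.mk = 6  [a.off * -1 + 30]
8. n5.ok = false  [false]
9. n6.off = 30  [terminal]
10. n5.fin = true  [C.ok == false]
11. n5.mk = 22  [h.off * -2 + 82]
12. n2.cnt = 2  [C₁.mk * 3 - 64]
13. n1.pre = -4  [B.cnt - 6]
14. n1.sig = 3  [3]
15. n0.pre = -8  [S₁.pre + S₁.sig - 7]
16. n0.sig = 12  [S₁.sig + 9]

-4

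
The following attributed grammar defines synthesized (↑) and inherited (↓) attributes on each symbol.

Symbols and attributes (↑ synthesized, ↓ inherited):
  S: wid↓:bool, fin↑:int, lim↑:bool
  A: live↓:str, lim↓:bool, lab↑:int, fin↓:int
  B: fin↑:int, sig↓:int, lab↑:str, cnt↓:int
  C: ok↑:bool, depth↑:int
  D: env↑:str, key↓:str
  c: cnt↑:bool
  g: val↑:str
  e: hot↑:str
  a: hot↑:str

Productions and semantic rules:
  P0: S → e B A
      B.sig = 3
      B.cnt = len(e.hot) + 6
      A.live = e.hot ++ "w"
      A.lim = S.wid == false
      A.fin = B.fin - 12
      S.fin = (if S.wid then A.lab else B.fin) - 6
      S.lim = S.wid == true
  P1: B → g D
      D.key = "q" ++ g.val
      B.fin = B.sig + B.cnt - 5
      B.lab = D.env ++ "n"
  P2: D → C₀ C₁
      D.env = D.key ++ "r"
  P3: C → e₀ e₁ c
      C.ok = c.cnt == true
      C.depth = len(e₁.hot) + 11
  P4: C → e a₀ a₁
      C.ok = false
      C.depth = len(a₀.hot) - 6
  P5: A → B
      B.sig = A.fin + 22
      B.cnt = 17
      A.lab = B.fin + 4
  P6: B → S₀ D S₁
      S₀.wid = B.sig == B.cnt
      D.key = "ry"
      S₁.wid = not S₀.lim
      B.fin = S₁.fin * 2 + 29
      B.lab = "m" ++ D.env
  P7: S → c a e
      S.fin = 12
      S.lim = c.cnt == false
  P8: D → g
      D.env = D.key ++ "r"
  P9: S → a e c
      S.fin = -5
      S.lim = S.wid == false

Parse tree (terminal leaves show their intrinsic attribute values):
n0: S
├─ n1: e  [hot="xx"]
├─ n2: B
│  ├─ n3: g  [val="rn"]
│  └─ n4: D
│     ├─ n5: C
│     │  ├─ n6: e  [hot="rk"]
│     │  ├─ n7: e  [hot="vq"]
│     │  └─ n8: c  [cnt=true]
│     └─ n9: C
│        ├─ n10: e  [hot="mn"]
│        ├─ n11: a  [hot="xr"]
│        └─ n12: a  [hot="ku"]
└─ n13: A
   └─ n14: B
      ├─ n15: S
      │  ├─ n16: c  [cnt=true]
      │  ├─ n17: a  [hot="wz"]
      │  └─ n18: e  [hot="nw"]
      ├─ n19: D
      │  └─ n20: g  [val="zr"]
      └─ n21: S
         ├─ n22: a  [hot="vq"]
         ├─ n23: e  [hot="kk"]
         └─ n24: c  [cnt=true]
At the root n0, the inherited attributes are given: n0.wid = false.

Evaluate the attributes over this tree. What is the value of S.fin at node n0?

1. n0.wid = false  [given at root]
2. n1.hot = "xx"  [terminal]
3. n2.sig = 3  [3]
4. n2.cnt = 8  [len(e.hot) + 6]
5. n3.val = "rn"  [terminal]
6. n4.key = "qrn"  ["q" ++ g.val]
7. n6.hot = "rk"  [terminal]
8. n7.hot = "vq"  [terminal]
9. n8.cnt = true  [terminal]
10. n5.ok = true  [c.cnt == true]
11. n5.depth = 13  [len(e₁.hot) + 11]
12. n10.hot = "mn"  [terminal]
13. n11.hot = "xr"  [terminal]
14. n12.hot = "ku"  [terminal]
15. n9.ok = false  [false]
16. n9.depth = -4  [len(a₀.hot) - 6]
17. n4.env = "qrnr"  [D.key ++ "r"]
18. n2.fin = 6  [B.sig + B.cnt - 5]
19. n2.lab = "qrnrn"  [D.env ++ "n"]
20. n13.live = "xxw"  [e.hot ++ "w"]
21. n13.lim = true  [S.wid == false]
22. n13.fin = -6  [B.fin - 12]
23. n14.sig = 16  [A.fin + 22]
24. n14.cnt = 17  [17]
25. n15.wid = false  [B.sig == B.cnt]
26. n16.cnt = true  [terminal]
27. n17.hot = "wz"  [terminal]
28. n18.hot = "nw"  [terminal]
29. n15.fin = 12  [12]
30. n15.lim = false  [c.cnt == false]
31. n19.key = "ry"  ["ry"]
32. n20.val = "zr"  [terminal]
33. n19.env = "ryr"  [D.key ++ "r"]
34. n21.wid = true  [not S₀.lim]
35. n22.hot = "vq"  [terminal]
36. n23.hot = "kk"  [terminal]
37. n24.cnt = true  [terminal]
38. n21.fin = -5  [-5]
39. n21.lim = false  [S.wid == false]
40. n14.fin = 19  [S₁.fin * 2 + 29]
41. n14.lab = "mryr"  ["m" ++ D.env]
42. n13.lab = 23  [B.fin + 4]
43. n0.fin = 0  [(if S.wid then A.lab else B.fin) - 6]
44. n0.lim = false  [S.wid == true]

0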